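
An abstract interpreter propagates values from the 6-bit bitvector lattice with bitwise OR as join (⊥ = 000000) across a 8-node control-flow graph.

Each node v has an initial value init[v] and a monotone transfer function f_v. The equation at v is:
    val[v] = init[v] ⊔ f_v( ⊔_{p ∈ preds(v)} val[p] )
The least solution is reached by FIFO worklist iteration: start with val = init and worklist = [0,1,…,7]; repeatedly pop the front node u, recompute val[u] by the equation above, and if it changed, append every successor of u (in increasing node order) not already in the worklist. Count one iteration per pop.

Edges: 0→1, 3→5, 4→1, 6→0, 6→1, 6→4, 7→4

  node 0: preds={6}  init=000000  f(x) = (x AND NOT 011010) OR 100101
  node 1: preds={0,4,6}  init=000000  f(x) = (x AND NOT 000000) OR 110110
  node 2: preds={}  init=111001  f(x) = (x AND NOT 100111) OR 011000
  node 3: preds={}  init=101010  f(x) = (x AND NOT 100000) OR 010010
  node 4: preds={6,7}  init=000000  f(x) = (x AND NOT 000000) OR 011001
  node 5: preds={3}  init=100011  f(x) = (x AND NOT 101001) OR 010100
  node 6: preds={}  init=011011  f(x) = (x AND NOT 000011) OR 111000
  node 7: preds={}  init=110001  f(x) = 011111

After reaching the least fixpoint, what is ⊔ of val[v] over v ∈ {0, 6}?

Trace (12 dequeues):
  [1] u=0 | in 011011 | out 100101 | prev 000000 | push {}
  [2] u=1 | in 111111 | out 111111 | prev 000000 | push {}
  [3] u=2 | in 000000 | out 111001 | ==
  [4] u=3 | in 000000 | out 111010 | prev 101010 | push {}
  [5] u=4 | in 111011 | out 111011 | prev 000000 | push {1}
  [6] u=5 | in 111010 | out 110111 | prev 100011 | push {}
  [7] u=6 | in 000000 | out 111011 | prev 011011 | push {0,4}
  [8] u=7 | in 000000 | out 111111 | prev 110001 | push {}
  [9] u=1 | in 111111 | out 111111 | ==
  [10] u=0 | in 111011 | out 100101 | ==
  [11] u=4 | in 111111 | out 111111 | prev 111011 | push {1}
  [12] u=1 | in 111111 | out 111111 | ==

Converged values:
  [0] 100101
  [1] 111111
  [2] 111001
  [3] 111010
  [4] 111111
  [5] 110111
  [6] 111011
  [7] 111111

111111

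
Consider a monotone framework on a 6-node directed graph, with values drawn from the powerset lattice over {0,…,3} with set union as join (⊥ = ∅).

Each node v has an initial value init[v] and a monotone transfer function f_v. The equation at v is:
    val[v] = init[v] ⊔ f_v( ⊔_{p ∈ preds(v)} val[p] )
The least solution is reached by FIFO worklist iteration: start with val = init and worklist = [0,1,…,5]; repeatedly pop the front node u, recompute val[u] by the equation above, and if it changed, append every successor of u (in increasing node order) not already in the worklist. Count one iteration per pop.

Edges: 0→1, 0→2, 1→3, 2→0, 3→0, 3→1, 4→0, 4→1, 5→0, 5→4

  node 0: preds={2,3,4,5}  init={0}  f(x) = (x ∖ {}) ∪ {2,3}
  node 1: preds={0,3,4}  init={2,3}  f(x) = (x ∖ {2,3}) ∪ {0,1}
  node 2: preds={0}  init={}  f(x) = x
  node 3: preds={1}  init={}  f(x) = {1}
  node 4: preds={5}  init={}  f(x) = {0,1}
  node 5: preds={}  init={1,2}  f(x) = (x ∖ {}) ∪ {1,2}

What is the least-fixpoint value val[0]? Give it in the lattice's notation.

{0,1,2,3}

Trace (8 dequeues):
  [1] u=0 | in {1,2} | out {0,1,2,3} | prev {0} | push {}
  [2] u=1 | in {0,1,2,3} | out {0,1,2,3} | prev {2,3} | push {}
  [3] u=2 | in {0,1,2,3} | out {0,1,2,3} | prev {} | push {0}
  [4] u=3 | in {0,1,2,3} | out {1} | prev {} | push {1}
  [5] u=4 | in {1,2} | out {0,1} | prev {} | push {}
  [6] u=5 | in {} | out {1,2} | ==
  [7] u=0 | in {0,1,2,3} | out {0,1,2,3} | ==
  [8] u=1 | in {0,1,2,3} | out {0,1,2,3} | ==

Converged values:
  [0] {0,1,2,3}
  [1] {0,1,2,3}
  [2] {0,1,2,3}
  [3] {1}
  [4] {0,1}
  [5] {1,2}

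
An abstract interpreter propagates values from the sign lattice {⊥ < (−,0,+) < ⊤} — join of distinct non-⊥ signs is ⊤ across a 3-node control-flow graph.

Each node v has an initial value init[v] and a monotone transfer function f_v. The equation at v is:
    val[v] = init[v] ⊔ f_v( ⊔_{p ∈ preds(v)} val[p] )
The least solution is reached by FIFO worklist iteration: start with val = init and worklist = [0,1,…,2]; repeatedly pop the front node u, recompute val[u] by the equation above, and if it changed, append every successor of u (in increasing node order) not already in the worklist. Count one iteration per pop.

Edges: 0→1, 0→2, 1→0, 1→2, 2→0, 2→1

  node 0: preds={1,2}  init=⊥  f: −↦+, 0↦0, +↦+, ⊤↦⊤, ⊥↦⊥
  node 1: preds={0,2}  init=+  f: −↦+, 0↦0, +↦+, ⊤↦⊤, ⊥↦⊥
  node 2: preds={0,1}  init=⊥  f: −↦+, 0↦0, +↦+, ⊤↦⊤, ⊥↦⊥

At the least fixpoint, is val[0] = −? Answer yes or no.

Worklist (5 pops):
  #1 pop 0: in=+ → + (was ⊥); enqueue []
  #2 pop 1: in=+ → + (no change)
  #3 pop 2: in=+ → + (was ⊥); enqueue [0,1]
  #4 pop 0: in=+ → + (no change)
  #5 pop 1: in=+ → + (no change)

Fixpoint:
  val[0] = +
  val[1] = +
  val[2] = +

no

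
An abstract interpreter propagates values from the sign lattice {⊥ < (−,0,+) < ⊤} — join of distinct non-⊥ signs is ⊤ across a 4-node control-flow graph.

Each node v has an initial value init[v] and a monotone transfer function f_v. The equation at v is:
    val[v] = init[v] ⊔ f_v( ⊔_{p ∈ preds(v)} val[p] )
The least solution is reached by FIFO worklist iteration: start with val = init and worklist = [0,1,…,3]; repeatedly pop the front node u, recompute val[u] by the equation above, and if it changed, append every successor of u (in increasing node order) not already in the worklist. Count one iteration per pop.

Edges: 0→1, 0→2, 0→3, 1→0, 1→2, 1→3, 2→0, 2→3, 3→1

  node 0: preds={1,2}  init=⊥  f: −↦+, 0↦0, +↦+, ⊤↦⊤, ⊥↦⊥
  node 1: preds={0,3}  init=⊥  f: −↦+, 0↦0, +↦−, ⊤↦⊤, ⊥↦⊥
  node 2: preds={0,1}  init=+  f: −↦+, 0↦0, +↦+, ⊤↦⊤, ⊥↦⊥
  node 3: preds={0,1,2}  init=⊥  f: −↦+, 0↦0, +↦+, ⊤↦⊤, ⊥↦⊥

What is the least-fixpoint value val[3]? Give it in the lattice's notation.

⊤

Trace (9 dequeues):
  [1] u=0 | in + | out + | prev ⊥ | push {}
  [2] u=1 | in + | out − | prev ⊥ | push {0}
  [3] u=2 | in ⊤ | out ⊤ | prev + | push {}
  [4] u=3 | in ⊤ | out ⊤ | prev ⊥ | push {1}
  [5] u=0 | in ⊤ | out ⊤ | prev + | push {2,3}
  [6] u=1 | in ⊤ | out ⊤ | prev − | push {0}
  [7] u=2 | in ⊤ | out ⊤ | ==
  [8] u=3 | in ⊤ | out ⊤ | ==
  [9] u=0 | in ⊤ | out ⊤ | ==

Converged values:
  [0] ⊤
  [1] ⊤
  [2] ⊤
  [3] ⊤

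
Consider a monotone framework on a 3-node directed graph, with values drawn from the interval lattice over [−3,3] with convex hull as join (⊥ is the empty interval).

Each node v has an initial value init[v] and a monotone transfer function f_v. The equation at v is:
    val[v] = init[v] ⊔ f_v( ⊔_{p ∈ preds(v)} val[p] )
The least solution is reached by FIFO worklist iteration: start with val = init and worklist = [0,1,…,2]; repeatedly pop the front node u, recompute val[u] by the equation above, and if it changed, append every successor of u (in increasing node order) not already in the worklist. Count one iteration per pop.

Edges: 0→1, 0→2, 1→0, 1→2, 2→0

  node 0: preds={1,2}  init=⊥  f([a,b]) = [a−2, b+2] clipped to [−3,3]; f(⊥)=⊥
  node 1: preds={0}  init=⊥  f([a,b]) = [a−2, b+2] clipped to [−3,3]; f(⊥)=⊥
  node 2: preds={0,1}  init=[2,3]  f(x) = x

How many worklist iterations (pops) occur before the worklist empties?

7

Worklist (7 pops):
  #1 pop 0: in=[2,3] → [0,3] (was ⊥); enqueue []
  #2 pop 1: in=[0,3] → [-2,3] (was ⊥); enqueue [0]
  #3 pop 2: in=[-2,3] → [-2,3] (was [2,3]); enqueue []
  #4 pop 0: in=[-2,3] → [-3,3] (was [0,3]); enqueue [1,2]
  #5 pop 1: in=[-3,3] → [-3,3] (was [-2,3]); enqueue [0]
  #6 pop 2: in=[-3,3] → [-3,3] (was [-2,3]); enqueue []
  #7 pop 0: in=[-3,3] → [-3,3] (no change)

Fixpoint:
  val[0] = [-3,3]
  val[1] = [-3,3]
  val[2] = [-3,3]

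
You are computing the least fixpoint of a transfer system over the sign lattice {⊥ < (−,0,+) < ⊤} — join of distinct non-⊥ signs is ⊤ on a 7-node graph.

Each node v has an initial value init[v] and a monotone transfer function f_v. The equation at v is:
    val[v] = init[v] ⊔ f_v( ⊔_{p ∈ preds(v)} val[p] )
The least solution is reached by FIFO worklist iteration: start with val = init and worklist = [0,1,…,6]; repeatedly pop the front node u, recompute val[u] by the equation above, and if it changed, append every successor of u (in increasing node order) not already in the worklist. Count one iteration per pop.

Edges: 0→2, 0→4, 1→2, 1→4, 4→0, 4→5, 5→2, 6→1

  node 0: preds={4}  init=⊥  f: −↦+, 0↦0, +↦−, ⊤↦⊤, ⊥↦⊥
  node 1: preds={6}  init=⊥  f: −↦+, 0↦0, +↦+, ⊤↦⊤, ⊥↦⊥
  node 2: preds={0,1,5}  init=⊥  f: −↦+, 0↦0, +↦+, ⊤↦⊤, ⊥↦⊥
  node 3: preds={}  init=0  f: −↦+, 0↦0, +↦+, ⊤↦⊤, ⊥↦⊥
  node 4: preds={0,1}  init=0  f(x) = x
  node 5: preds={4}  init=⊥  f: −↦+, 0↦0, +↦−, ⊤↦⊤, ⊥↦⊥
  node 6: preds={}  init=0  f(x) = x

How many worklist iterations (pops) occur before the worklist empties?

Trace (8 dequeues):
  [1] u=0 | in 0 | out 0 | prev ⊥ | push {}
  [2] u=1 | in 0 | out 0 | prev ⊥ | push {}
  [3] u=2 | in 0 | out 0 | prev ⊥ | push {}
  [4] u=3 | in ⊥ | out 0 | ==
  [5] u=4 | in 0 | out 0 | ==
  [6] u=5 | in 0 | out 0 | prev ⊥ | push {2}
  [7] u=6 | in ⊥ | out 0 | ==
  [8] u=2 | in 0 | out 0 | ==

Converged values:
  [0] 0
  [1] 0
  [2] 0
  [3] 0
  [4] 0
  [5] 0
  [6] 0

8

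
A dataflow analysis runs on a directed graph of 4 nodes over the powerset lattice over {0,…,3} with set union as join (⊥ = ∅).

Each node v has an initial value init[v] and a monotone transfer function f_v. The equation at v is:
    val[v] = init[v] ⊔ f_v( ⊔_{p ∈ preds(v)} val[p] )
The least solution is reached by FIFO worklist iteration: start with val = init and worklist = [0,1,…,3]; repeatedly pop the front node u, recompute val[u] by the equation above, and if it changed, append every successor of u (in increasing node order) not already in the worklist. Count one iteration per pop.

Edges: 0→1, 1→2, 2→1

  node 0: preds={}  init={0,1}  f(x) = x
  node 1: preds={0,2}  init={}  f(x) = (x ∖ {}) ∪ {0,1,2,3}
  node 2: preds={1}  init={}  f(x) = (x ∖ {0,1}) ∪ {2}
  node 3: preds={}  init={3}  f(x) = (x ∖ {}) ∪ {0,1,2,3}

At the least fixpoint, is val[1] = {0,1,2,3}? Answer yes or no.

yes

Iteration log — 5 steps:
  step 1. node 0  ⊔preds={}  new={0,1}  stable
  step 2. node 1  ⊔preds={0,1}  new={0,1,2,3}  old={}  +wl: 
  step 3. node 2  ⊔preds={0,1,2,3}  new={2,3}  old={}  +wl: 1
  step 4. node 3  ⊔preds={}  new={0,1,2,3}  old={3}  +wl: 
  step 5. node 1  ⊔preds={0,1,2,3}  new={0,1,2,3}  stable

Least fixpoint reached:
  node 0: {0,1}
  node 1: {0,1,2,3}
  node 2: {2,3}
  node 3: {0,1,2,3}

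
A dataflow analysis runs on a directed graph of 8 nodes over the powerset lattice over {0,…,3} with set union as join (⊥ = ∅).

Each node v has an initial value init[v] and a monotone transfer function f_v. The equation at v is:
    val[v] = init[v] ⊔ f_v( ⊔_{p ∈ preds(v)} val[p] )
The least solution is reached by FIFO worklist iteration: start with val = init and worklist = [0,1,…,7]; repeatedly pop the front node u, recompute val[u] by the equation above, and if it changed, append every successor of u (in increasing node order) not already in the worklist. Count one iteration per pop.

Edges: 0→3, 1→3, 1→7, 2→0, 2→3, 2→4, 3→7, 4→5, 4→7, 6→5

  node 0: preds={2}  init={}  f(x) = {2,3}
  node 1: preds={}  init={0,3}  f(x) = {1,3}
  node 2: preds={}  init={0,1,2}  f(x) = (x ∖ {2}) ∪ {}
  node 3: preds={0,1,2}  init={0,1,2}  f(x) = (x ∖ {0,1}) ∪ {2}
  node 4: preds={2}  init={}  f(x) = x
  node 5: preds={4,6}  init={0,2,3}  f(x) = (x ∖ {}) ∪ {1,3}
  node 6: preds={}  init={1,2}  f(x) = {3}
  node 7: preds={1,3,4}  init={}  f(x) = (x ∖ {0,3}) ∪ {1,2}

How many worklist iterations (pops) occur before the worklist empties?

9

Iteration log — 9 steps:
  step 1. node 0  ⊔preds={0,1,2}  new={2,3}  old={}  +wl: 
  step 2. node 1  ⊔preds={}  new={0,1,3}  old={0,3}  +wl: 
  step 3. node 2  ⊔preds={}  new={0,1,2}  stable
  step 4. node 3  ⊔preds={0,1,2,3}  new={0,1,2,3}  old={0,1,2}  +wl: 
  step 5. node 4  ⊔preds={0,1,2}  new={0,1,2}  old={}  +wl: 
  step 6. node 5  ⊔preds={0,1,2}  new={0,1,2,3}  old={0,2,3}  +wl: 
  step 7. node 6  ⊔preds={}  new={1,2,3}  old={1,2}  +wl: 5
  step 8. node 7  ⊔preds={0,1,2,3}  new={1,2}  old={}  +wl: 
  step 9. node 5  ⊔preds={0,1,2,3}  new={0,1,2,3}  stable

Least fixpoint reached:
  node 0: {2,3}
  node 1: {0,1,3}
  node 2: {0,1,2}
  node 3: {0,1,2,3}
  node 4: {0,1,2}
  node 5: {0,1,2,3}
  node 6: {1,2,3}
  node 7: {1,2}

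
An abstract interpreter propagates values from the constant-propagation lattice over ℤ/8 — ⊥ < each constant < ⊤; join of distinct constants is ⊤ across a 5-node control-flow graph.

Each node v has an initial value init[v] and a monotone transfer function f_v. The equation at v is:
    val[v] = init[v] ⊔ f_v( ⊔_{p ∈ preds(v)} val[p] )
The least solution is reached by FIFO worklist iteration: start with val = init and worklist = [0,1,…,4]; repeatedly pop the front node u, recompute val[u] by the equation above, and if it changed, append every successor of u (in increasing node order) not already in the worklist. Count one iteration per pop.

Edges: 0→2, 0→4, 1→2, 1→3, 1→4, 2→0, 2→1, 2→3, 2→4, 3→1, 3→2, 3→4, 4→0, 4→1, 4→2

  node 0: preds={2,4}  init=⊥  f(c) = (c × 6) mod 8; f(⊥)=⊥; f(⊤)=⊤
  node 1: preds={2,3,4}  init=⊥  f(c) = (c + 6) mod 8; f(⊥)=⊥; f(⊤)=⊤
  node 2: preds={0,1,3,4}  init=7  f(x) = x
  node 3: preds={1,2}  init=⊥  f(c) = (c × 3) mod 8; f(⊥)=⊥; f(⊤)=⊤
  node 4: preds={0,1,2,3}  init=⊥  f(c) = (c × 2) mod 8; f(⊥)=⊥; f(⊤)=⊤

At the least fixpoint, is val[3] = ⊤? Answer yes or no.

Trace (10 dequeues):
  [1] u=0 | in 7 | out 2 | prev ⊥ | push {}
  [2] u=1 | in 7 | out 5 | prev ⊥ | push {}
  [3] u=2 | in ⊤ | out ⊤ | prev 7 | push {0,1}
  [4] u=3 | in ⊤ | out ⊤ | prev ⊥ | push {2}
  [5] u=4 | in ⊤ | out ⊤ | prev ⊥ | push {}
  [6] u=0 | in ⊤ | out ⊤ | prev 2 | push {4}
  [7] u=1 | in ⊤ | out ⊤ | prev 5 | push {3}
  [8] u=2 | in ⊤ | out ⊤ | ==
  [9] u=4 | in ⊤ | out ⊤ | ==
  [10] u=3 | in ⊤ | out ⊤ | ==

Converged values:
  [0] ⊤
  [1] ⊤
  [2] ⊤
  [3] ⊤
  [4] ⊤

yes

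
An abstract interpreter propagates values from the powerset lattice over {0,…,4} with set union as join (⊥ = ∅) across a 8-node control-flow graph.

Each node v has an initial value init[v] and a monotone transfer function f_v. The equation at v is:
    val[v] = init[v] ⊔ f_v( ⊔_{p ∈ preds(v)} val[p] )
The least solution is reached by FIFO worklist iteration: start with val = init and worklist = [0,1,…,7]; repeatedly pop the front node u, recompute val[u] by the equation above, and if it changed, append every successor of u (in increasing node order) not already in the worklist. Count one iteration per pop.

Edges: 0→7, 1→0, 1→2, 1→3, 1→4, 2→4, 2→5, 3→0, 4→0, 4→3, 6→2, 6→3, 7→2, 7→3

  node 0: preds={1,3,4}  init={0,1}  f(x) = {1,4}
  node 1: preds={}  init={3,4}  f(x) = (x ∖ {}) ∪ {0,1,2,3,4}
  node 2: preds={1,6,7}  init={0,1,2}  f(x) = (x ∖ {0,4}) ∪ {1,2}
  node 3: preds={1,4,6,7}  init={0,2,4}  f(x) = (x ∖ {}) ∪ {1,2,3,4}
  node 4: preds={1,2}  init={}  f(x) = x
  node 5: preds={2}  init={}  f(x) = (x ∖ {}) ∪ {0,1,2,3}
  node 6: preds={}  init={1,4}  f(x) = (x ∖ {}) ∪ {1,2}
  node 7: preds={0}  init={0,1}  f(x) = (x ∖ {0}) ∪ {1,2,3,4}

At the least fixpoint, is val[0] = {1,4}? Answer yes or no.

no

Iteration log — 11 steps:
  step 1. node 0  ⊔preds={0,2,3,4}  new={0,1,4}  old={0,1}  +wl: 
  step 2. node 1  ⊔preds={}  new={0,1,2,3,4}  old={3,4}  +wl: 0
  step 3. node 2  ⊔preds={0,1,2,3,4}  new={0,1,2,3}  old={0,1,2}  +wl: 
  step 4. node 3  ⊔preds={0,1,2,3,4}  new={0,1,2,3,4}  old={0,2,4}  +wl: 
  step 5. node 4  ⊔preds={0,1,2,3,4}  new={0,1,2,3,4}  old={}  +wl: 3
  step 6. node 5  ⊔preds={0,1,2,3}  new={0,1,2,3}  old={}  +wl: 
  step 7. node 6  ⊔preds={}  new={1,2,4}  old={1,4}  +wl: 2
  step 8. node 7  ⊔preds={0,1,4}  new={0,1,2,3,4}  old={0,1}  +wl: 
  step 9. node 0  ⊔preds={0,1,2,3,4}  new={0,1,4}  stable
  step 10. node 3  ⊔preds={0,1,2,3,4}  new={0,1,2,3,4}  stable
  step 11. node 2  ⊔preds={0,1,2,3,4}  new={0,1,2,3}  stable

Least fixpoint reached:
  node 0: {0,1,4}
  node 1: {0,1,2,3,4}
  node 2: {0,1,2,3}
  node 3: {0,1,2,3,4}
  node 4: {0,1,2,3,4}
  node 5: {0,1,2,3}
  node 6: {1,2,4}
  node 7: {0,1,2,3,4}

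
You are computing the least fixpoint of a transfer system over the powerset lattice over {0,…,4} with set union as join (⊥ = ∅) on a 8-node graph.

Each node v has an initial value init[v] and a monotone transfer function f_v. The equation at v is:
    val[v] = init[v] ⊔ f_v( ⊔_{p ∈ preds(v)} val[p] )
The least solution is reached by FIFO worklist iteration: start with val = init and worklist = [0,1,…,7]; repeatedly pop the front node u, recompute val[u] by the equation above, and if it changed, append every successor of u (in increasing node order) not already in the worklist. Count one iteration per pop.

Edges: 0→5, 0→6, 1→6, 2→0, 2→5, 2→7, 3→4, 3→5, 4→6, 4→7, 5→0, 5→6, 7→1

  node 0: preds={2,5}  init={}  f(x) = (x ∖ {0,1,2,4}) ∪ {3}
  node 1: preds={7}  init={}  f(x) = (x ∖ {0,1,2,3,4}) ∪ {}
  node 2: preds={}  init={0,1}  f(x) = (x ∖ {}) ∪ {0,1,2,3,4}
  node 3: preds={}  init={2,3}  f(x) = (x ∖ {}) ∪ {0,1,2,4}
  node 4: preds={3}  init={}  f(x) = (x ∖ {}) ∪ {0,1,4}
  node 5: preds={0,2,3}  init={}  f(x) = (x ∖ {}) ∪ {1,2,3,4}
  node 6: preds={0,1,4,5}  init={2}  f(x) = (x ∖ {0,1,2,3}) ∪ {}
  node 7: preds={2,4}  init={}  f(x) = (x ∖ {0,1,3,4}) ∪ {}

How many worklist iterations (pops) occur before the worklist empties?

Worklist (10 pops):
  #1 pop 0: in={0,1} → {3} (was {}); enqueue []
  #2 pop 1: in={} → {} (no change)
  #3 pop 2: in={} → {0,1,2,3,4} (was {0,1}); enqueue [0]
  #4 pop 3: in={} → {0,1,2,3,4} (was {2,3}); enqueue []
  #5 pop 4: in={0,1,2,3,4} → {0,1,2,3,4} (was {}); enqueue []
  #6 pop 5: in={0,1,2,3,4} → {0,1,2,3,4} (was {}); enqueue []
  #7 pop 6: in={0,1,2,3,4} → {2,4} (was {2}); enqueue []
  #8 pop 7: in={0,1,2,3,4} → {2} (was {}); enqueue [1]
  #9 pop 0: in={0,1,2,3,4} → {3} (no change)
  #10 pop 1: in={2} → {} (no change)

Fixpoint:
  val[0] = {3}
  val[1] = {}
  val[2] = {0,1,2,3,4}
  val[3] = {0,1,2,3,4}
  val[4] = {0,1,2,3,4}
  val[5] = {0,1,2,3,4}
  val[6] = {2,4}
  val[7] = {2}

10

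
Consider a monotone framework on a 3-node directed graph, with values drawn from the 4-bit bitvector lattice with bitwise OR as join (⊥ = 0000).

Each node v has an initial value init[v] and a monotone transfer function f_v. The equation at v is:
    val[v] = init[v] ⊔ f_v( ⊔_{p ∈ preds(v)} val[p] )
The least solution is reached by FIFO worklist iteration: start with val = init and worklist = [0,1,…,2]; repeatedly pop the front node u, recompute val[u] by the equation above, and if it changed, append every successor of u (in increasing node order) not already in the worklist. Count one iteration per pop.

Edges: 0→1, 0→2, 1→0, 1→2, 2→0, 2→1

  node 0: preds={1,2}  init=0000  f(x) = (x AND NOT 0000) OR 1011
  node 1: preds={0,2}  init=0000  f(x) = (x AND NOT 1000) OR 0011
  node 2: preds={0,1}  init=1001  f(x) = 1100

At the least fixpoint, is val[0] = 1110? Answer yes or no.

Worklist (7 pops):
  #1 pop 0: in=1001 → 1011 (was 0000); enqueue []
  #2 pop 1: in=1011 → 0011 (was 0000); enqueue [0]
  #3 pop 2: in=1011 → 1101 (was 1001); enqueue [1]
  #4 pop 0: in=1111 → 1111 (was 1011); enqueue [2]
  #5 pop 1: in=1111 → 0111 (was 0011); enqueue [0]
  #6 pop 2: in=1111 → 1101 (no change)
  #7 pop 0: in=1111 → 1111 (no change)

Fixpoint:
  val[0] = 1111
  val[1] = 0111
  val[2] = 1101

no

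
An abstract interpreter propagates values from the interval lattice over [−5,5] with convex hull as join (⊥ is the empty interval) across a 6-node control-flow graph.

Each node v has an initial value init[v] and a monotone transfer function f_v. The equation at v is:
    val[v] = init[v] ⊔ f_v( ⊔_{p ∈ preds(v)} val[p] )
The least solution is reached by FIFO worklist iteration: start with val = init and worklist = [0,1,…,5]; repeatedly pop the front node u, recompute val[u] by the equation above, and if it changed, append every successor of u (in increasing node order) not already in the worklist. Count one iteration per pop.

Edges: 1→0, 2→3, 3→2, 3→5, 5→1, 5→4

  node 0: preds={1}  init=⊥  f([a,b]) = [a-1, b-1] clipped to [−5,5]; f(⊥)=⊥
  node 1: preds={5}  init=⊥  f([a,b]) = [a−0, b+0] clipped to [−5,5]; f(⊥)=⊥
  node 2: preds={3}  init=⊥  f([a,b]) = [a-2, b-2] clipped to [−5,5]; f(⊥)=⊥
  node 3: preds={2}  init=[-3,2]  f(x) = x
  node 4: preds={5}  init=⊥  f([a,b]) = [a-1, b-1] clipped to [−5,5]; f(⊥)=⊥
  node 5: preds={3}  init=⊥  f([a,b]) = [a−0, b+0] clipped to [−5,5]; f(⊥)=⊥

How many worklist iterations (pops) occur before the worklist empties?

Iteration log — 10 steps:
  step 1. node 0  ⊔preds=⊥  new=⊥  stable
  step 2. node 1  ⊔preds=⊥  new=⊥  stable
  step 3. node 2  ⊔preds=[-3,2]  new=[-5,0]  old=⊥  +wl: 
  step 4. node 3  ⊔preds=[-5,0]  new=[-5,2]  old=[-3,2]  +wl: 2
  step 5. node 4  ⊔preds=⊥  new=⊥  stable
  step 6. node 5  ⊔preds=[-5,2]  new=[-5,2]  old=⊥  +wl: 1,4
  step 7. node 2  ⊔preds=[-5,2]  new=[-5,0]  stable
  step 8. node 1  ⊔preds=[-5,2]  new=[-5,2]  old=⊥  +wl: 0
  step 9. node 4  ⊔preds=[-5,2]  new=[-5,1]  old=⊥  +wl: 
  step 10. node 0  ⊔preds=[-5,2]  new=[-5,1]  old=⊥  +wl: 

Least fixpoint reached:
  node 0: [-5,1]
  node 1: [-5,2]
  node 2: [-5,0]
  node 3: [-5,2]
  node 4: [-5,1]
  node 5: [-5,2]

10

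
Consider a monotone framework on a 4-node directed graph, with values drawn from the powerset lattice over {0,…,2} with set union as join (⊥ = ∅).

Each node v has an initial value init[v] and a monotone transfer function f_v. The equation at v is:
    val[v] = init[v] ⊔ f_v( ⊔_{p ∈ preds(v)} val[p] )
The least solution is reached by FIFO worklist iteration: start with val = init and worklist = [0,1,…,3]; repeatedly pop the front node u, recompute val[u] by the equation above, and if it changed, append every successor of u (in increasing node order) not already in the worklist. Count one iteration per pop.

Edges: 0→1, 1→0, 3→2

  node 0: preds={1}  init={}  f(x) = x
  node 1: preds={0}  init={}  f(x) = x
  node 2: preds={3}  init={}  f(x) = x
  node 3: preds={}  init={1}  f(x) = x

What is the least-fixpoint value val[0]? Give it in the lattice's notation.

Worklist (4 pops):
  #1 pop 0: in={} → {} (no change)
  #2 pop 1: in={} → {} (no change)
  #3 pop 2: in={1} → {1} (was {}); enqueue []
  #4 pop 3: in={} → {1} (no change)

Fixpoint:
  val[0] = {}
  val[1] = {}
  val[2] = {1}
  val[3] = {1}

{}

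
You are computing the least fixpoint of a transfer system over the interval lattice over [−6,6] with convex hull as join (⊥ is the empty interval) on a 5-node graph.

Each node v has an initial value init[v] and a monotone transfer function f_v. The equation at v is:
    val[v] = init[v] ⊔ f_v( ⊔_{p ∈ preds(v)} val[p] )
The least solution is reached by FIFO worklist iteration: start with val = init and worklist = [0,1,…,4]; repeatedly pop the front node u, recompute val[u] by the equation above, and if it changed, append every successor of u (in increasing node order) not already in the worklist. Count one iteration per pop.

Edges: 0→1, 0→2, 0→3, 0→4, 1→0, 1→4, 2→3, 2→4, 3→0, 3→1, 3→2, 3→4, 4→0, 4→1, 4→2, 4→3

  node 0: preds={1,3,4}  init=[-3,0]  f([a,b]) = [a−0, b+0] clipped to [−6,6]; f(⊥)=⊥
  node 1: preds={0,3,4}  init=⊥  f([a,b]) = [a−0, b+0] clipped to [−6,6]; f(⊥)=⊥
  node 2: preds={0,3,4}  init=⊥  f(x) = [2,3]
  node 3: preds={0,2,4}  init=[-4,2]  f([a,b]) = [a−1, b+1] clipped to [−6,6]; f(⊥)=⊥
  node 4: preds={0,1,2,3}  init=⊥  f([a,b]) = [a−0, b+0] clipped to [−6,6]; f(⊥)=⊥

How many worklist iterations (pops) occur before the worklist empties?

21

Trace (21 dequeues):
  [1] u=0 | in [-4,2] | out [-4,2] | prev [-3,0] | push {}
  [2] u=1 | in [-4,2] | out [-4,2] | prev ⊥ | push {0}
  [3] u=2 | in [-4,2] | out [2,3] | prev ⊥ | push {}
  [4] u=3 | in [-4,3] | out [-5,4] | prev [-4,2] | push {1,2}
  [5] u=4 | in [-5,4] | out [-5,4] | prev ⊥ | push {3}
  [6] u=0 | in [-5,4] | out [-5,4] | prev [-4,2] | push {4}
  [7] u=1 | in [-5,4] | out [-5,4] | prev [-4,2] | push {0}
  [8] u=2 | in [-5,4] | out [2,3] | ==
  [9] u=3 | in [-5,4] | out [-6,5] | prev [-5,4] | push {1,2}
  [10] u=4 | in [-6,5] | out [-6,5] | prev [-5,4] | push {3}
  [11] u=0 | in [-6,5] | out [-6,5] | prev [-5,4] | push {4}
  [12] u=1 | in [-6,5] | out [-6,5] | prev [-5,4] | push {0}
  [13] u=2 | in [-6,5] | out [2,3] | ==
  [14] u=3 | in [-6,5] | out [-6,6] | prev [-6,5] | push {1,2}
  [15] u=4 | in [-6,6] | out [-6,6] | prev [-6,5] | push {3}
  [16] u=0 | in [-6,6] | out [-6,6] | prev [-6,5] | push {4}
  [17] u=1 | in [-6,6] | out [-6,6] | prev [-6,5] | push {0}
  [18] u=2 | in [-6,6] | out [2,3] | ==
  [19] u=3 | in [-6,6] | out [-6,6] | ==
  [20] u=4 | in [-6,6] | out [-6,6] | ==
  [21] u=0 | in [-6,6] | out [-6,6] | ==

Converged values:
  [0] [-6,6]
  [1] [-6,6]
  [2] [2,3]
  [3] [-6,6]
  [4] [-6,6]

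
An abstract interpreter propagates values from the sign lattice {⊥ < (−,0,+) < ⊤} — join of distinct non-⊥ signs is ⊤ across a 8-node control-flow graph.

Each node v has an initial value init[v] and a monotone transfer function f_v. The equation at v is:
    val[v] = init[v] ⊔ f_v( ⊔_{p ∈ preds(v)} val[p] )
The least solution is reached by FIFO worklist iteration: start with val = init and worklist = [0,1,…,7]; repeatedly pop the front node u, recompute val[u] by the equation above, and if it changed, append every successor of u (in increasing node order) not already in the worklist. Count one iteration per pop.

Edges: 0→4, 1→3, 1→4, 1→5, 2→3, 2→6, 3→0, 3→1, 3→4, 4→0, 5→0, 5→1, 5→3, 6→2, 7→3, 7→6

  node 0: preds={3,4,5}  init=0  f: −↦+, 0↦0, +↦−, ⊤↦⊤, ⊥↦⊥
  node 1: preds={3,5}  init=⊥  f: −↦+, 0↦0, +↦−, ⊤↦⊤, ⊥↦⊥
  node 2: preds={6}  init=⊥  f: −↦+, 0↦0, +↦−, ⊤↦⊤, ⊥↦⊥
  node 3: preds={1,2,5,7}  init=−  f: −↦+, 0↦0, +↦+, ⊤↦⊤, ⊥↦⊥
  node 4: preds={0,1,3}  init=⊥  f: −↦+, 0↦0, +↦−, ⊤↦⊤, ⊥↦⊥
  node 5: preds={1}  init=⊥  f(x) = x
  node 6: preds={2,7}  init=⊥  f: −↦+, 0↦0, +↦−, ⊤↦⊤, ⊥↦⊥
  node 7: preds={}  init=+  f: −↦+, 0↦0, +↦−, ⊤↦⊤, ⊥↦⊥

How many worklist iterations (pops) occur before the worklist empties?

Worklist (18 pops):
  #1 pop 0: in=− → ⊤ (was 0); enqueue []
  #2 pop 1: in=− → + (was ⊥); enqueue []
  #3 pop 2: in=⊥ → ⊥ (no change)
  #4 pop 3: in=+ → ⊤ (was −); enqueue [0,1]
  #5 pop 4: in=⊤ → ⊤ (was ⊥); enqueue []
  #6 pop 5: in=+ → + (was ⊥); enqueue [3]
  #7 pop 6: in=+ → − (was ⊥); enqueue [2]
  #8 pop 7: in=⊥ → + (no change)
  #9 pop 0: in=⊤ → ⊤ (no change)
  #10 pop 1: in=⊤ → ⊤ (was +); enqueue [4,5]
  #11 pop 3: in=⊤ → ⊤ (no change)
  #12 pop 2: in=− → + (was ⊥); enqueue [3,6]
  #13 pop 4: in=⊤ → ⊤ (no change)
  #14 pop 5: in=⊤ → ⊤ (was +); enqueue [0,1]
  #15 pop 3: in=⊤ → ⊤ (no change)
  #16 pop 6: in=+ → − (no change)
  #17 pop 0: in=⊤ → ⊤ (no change)
  #18 pop 1: in=⊤ → ⊤ (no change)

Fixpoint:
  val[0] = ⊤
  val[1] = ⊤
  val[2] = +
  val[3] = ⊤
  val[4] = ⊤
  val[5] = ⊤
  val[6] = −
  val[7] = +

18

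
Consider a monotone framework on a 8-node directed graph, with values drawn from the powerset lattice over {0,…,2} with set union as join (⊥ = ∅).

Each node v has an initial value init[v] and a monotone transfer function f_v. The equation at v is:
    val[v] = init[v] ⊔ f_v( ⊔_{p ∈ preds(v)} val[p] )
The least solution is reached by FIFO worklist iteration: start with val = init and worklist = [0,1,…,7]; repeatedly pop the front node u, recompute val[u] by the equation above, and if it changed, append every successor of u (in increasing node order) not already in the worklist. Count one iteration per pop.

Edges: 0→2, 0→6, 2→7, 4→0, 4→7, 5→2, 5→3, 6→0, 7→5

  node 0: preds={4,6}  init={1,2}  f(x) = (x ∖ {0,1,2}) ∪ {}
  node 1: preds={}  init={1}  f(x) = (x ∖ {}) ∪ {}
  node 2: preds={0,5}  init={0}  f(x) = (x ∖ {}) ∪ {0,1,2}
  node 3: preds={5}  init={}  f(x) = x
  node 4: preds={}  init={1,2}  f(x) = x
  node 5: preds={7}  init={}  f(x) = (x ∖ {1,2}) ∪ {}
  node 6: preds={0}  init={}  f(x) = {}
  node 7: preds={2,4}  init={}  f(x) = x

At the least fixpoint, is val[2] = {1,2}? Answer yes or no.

Trace (11 dequeues):
  [1] u=0 | in {1,2} | out {1,2} | ==
  [2] u=1 | in {} | out {1} | ==
  [3] u=2 | in {1,2} | out {0,1,2} | prev {0} | push {}
  [4] u=3 | in {} | out {} | ==
  [5] u=4 | in {} | out {1,2} | ==
  [6] u=5 | in {} | out {} | ==
  [7] u=6 | in {1,2} | out {} | ==
  [8] u=7 | in {0,1,2} | out {0,1,2} | prev {} | push {5}
  [9] u=5 | in {0,1,2} | out {0} | prev {} | push {2,3}
  [10] u=2 | in {0,1,2} | out {0,1,2} | ==
  [11] u=3 | in {0} | out {0} | prev {} | push {}

Converged values:
  [0] {1,2}
  [1] {1}
  [2] {0,1,2}
  [3] {0}
  [4] {1,2}
  [5] {0}
  [6] {}
  [7] {0,1,2}

no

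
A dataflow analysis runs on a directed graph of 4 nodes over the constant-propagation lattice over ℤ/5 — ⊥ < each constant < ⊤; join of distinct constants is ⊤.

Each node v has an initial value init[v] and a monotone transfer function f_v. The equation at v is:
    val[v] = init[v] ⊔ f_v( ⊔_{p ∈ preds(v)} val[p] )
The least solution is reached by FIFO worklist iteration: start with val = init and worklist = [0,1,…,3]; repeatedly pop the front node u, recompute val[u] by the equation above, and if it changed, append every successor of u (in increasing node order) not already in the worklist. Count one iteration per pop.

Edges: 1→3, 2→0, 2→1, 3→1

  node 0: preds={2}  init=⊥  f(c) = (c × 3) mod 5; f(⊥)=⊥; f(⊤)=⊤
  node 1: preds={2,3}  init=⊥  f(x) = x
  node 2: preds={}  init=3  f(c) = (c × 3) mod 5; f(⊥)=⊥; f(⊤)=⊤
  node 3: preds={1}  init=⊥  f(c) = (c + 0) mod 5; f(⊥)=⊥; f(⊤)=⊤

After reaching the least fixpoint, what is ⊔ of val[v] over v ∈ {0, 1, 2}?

Trace (5 dequeues):
  [1] u=0 | in 3 | out 4 | prev ⊥ | push {}
  [2] u=1 | in 3 | out 3 | prev ⊥ | push {}
  [3] u=2 | in ⊥ | out 3 | ==
  [4] u=3 | in 3 | out 3 | prev ⊥ | push {1}
  [5] u=1 | in 3 | out 3 | ==

Converged values:
  [0] 4
  [1] 3
  [2] 3
  [3] 3

⊤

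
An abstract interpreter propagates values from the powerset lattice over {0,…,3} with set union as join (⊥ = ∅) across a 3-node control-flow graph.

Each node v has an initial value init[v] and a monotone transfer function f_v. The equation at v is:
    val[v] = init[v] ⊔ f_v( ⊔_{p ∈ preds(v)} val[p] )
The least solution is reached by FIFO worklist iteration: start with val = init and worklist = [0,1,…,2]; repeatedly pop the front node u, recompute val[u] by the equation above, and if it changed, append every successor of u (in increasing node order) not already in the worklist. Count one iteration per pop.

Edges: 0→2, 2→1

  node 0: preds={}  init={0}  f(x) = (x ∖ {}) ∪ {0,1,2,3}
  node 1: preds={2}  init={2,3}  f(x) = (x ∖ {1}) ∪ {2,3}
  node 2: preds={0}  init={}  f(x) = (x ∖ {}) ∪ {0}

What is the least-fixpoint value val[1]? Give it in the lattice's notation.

Worklist (4 pops):
  #1 pop 0: in={} → {0,1,2,3} (was {0}); enqueue []
  #2 pop 1: in={} → {2,3} (no change)
  #3 pop 2: in={0,1,2,3} → {0,1,2,3} (was {}); enqueue [1]
  #4 pop 1: in={0,1,2,3} → {0,2,3} (was {2,3}); enqueue []

Fixpoint:
  val[0] = {0,1,2,3}
  val[1] = {0,2,3}
  val[2] = {0,1,2,3}

{0,2,3}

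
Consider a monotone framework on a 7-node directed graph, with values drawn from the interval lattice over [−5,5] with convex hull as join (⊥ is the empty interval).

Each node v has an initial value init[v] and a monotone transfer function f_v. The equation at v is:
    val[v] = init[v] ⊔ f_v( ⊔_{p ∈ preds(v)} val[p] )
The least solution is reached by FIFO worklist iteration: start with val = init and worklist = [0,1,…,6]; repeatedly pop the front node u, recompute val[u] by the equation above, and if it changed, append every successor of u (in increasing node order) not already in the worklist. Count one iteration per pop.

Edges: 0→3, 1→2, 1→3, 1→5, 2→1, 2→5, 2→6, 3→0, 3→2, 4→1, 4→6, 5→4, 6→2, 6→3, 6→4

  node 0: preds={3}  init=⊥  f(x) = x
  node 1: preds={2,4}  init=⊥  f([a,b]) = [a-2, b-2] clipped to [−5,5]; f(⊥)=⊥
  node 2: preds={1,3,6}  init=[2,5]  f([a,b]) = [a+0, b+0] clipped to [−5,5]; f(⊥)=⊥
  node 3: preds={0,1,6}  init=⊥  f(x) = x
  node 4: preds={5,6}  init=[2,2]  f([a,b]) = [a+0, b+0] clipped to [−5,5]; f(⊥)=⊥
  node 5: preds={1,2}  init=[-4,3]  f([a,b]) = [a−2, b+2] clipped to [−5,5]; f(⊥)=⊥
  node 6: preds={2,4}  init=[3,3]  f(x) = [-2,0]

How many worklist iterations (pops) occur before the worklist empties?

21

Iteration log — 21 steps:
  step 1. node 0  ⊔preds=⊥  new=⊥  stable
  step 2. node 1  ⊔preds=[2,5]  new=[0,3]  old=⊥  +wl: 
  step 3. node 2  ⊔preds=[0,3]  new=[0,5]  old=[2,5]  +wl: 1
  step 4. node 3  ⊔preds=[0,3]  new=[0,3]  old=⊥  +wl: 0,2
  step 5. node 4  ⊔preds=[-4,3]  new=[-4,3]  old=[2,2]  +wl: 
  step 6. node 5  ⊔preds=[0,5]  new=[-4,5]  old=[-4,3]  +wl: 4
  step 7. node 6  ⊔preds=[-4,5]  new=[-2,3]  old=[3,3]  +wl: 3
  step 8. node 1  ⊔preds=[-4,5]  new=[-5,3]  old=[0,3]  +wl: 5
  step 9. node 0  ⊔preds=[0,3]  new=[0,3]  old=⊥  +wl: 
  step 10. node 2  ⊔preds=[-5,3]  new=[-5,5]  old=[0,5]  +wl: 1,6
  step 11. node 4  ⊔preds=[-4,5]  new=[-4,5]  old=[-4,3]  +wl: 
  step 12. node 3  ⊔preds=[-5,3]  new=[-5,3]  old=[0,3]  +wl: 0,2
  step 13. node 5  ⊔preds=[-5,5]  new=[-5,5]  old=[-4,5]  +wl: 4
  step 14. node 1  ⊔preds=[-5,5]  new=[-5,3]  stable
  step 15. node 6  ⊔preds=[-5,5]  new=[-2,3]  stable
  step 16. node 0  ⊔preds=[-5,3]  new=[-5,3]  old=[0,3]  +wl: 3
  step 17. node 2  ⊔preds=[-5,3]  new=[-5,5]  stable
  step 18. node 4  ⊔preds=[-5,5]  new=[-5,5]  old=[-4,5]  +wl: 1,6
  step 19. node 3  ⊔preds=[-5,3]  new=[-5,3]  stable
  step 20. node 1  ⊔preds=[-5,5]  new=[-5,3]  stable
  step 21. node 6  ⊔preds=[-5,5]  new=[-2,3]  stable

Least fixpoint reached:
  node 0: [-5,3]
  node 1: [-5,3]
  node 2: [-5,5]
  node 3: [-5,3]
  node 4: [-5,5]
  node 5: [-5,5]
  node 6: [-2,3]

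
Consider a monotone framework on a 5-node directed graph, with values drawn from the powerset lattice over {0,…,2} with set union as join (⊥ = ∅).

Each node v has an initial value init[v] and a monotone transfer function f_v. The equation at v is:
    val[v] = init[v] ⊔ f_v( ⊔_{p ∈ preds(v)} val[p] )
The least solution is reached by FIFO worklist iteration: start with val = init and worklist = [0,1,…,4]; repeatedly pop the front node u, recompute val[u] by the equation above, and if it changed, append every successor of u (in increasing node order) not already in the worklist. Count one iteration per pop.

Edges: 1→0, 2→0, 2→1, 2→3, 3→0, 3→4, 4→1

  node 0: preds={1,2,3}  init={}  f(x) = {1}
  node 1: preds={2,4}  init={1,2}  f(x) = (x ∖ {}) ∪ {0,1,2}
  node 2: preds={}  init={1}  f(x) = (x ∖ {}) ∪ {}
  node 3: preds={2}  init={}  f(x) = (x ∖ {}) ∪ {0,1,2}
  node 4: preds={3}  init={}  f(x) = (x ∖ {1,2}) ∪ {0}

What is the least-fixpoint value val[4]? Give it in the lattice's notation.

Trace (7 dequeues):
  [1] u=0 | in {1,2} | out {1} | prev {} | push {}
  [2] u=1 | in {1} | out {0,1,2} | prev {1,2} | push {0}
  [3] u=2 | in {} | out {1} | ==
  [4] u=3 | in {1} | out {0,1,2} | prev {} | push {}
  [5] u=4 | in {0,1,2} | out {0} | prev {} | push {1}
  [6] u=0 | in {0,1,2} | out {1} | ==
  [7] u=1 | in {0,1} | out {0,1,2} | ==

Converged values:
  [0] {1}
  [1] {0,1,2}
  [2] {1}
  [3] {0,1,2}
  [4] {0}

{0}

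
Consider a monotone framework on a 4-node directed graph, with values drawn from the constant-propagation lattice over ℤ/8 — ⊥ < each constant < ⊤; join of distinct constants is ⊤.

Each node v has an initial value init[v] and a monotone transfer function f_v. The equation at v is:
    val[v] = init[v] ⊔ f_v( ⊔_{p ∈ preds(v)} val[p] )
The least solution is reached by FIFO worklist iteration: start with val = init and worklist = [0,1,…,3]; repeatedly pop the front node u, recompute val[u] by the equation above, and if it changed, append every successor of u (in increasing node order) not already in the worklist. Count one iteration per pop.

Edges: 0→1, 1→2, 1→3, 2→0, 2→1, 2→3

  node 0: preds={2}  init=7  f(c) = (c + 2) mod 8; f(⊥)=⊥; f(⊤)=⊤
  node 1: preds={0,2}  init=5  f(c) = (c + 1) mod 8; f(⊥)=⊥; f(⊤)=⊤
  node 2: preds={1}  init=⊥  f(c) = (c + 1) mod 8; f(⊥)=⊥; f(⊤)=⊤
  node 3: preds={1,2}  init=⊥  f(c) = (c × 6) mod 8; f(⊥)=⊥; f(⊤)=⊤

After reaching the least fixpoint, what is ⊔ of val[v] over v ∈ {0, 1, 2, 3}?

⊤

Trace (6 dequeues):
  [1] u=0 | in ⊥ | out 7 | ==
  [2] u=1 | in 7 | out ⊤ | prev 5 | push {}
  [3] u=2 | in ⊤ | out ⊤ | prev ⊥ | push {0,1}
  [4] u=3 | in ⊤ | out ⊤ | prev ⊥ | push {}
  [5] u=0 | in ⊤ | out ⊤ | prev 7 | push {}
  [6] u=1 | in ⊤ | out ⊤ | ==

Converged values:
  [0] ⊤
  [1] ⊤
  [2] ⊤
  [3] ⊤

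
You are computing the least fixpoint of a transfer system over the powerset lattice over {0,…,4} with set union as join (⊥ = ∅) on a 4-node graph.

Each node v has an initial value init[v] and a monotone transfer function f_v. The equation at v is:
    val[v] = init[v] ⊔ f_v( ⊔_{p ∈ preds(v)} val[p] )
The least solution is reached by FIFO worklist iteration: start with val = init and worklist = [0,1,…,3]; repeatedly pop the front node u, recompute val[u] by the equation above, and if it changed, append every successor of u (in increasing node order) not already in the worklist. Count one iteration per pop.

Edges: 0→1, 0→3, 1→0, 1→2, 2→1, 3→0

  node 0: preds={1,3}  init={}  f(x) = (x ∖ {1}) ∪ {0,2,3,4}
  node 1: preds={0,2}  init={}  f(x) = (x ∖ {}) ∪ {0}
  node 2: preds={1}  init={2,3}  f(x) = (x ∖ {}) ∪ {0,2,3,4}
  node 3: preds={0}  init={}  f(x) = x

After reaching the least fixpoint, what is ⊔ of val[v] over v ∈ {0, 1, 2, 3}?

{0,2,3,4}

Trace (6 dequeues):
  [1] u=0 | in {} | out {0,2,3,4} | prev {} | push {}
  [2] u=1 | in {0,2,3,4} | out {0,2,3,4} | prev {} | push {0}
  [3] u=2 | in {0,2,3,4} | out {0,2,3,4} | prev {2,3} | push {1}
  [4] u=3 | in {0,2,3,4} | out {0,2,3,4} | prev {} | push {}
  [5] u=0 | in {0,2,3,4} | out {0,2,3,4} | ==
  [6] u=1 | in {0,2,3,4} | out {0,2,3,4} | ==

Converged values:
  [0] {0,2,3,4}
  [1] {0,2,3,4}
  [2] {0,2,3,4}
  [3] {0,2,3,4}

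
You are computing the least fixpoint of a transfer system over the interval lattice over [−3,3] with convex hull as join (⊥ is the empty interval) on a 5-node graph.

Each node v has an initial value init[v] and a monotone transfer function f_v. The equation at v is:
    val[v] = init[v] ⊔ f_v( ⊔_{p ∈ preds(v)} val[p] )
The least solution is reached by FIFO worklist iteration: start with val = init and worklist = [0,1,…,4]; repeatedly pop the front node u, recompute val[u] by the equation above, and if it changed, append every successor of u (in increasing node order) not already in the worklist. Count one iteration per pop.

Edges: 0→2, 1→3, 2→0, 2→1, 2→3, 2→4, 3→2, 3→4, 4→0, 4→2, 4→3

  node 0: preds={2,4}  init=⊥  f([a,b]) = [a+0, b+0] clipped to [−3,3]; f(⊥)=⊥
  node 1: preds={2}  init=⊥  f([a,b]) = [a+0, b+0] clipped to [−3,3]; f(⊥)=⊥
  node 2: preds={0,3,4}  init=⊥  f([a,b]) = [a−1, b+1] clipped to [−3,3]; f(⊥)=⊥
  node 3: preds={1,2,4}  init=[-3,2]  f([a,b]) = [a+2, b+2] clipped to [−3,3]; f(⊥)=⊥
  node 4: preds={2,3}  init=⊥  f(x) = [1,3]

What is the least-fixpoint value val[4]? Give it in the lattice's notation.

Iteration log — 9 steps:
  step 1. node 0  ⊔preds=⊥  new=⊥  stable
  step 2. node 1  ⊔preds=⊥  new=⊥  stable
  step 3. node 2  ⊔preds=[-3,2]  new=[-3,3]  old=⊥  +wl: 0,1
  step 4. node 3  ⊔preds=[-3,3]  new=[-3,3]  old=[-3,2]  +wl: 2
  step 5. node 4  ⊔preds=[-3,3]  new=[1,3]  old=⊥  +wl: 3
  step 6. node 0  ⊔preds=[-3,3]  new=[-3,3]  old=⊥  +wl: 
  step 7. node 1  ⊔preds=[-3,3]  new=[-3,3]  old=⊥  +wl: 
  step 8. node 2  ⊔preds=[-3,3]  new=[-3,3]  stable
  step 9. node 3  ⊔preds=[-3,3]  new=[-3,3]  stable

Least fixpoint reached:
  node 0: [-3,3]
  node 1: [-3,3]
  node 2: [-3,3]
  node 3: [-3,3]
  node 4: [1,3]

[1,3]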